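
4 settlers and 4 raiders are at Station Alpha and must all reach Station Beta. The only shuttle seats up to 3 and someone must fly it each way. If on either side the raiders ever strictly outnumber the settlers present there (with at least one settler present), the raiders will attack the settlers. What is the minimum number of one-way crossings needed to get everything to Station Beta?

9

Counting alone: each trip to Station Beta takes at most 3 across and each return brings at least 1 back, so after t trips out (and t−1 returns) at most 3t − (t−1) of the 8 are across; that first reaches 8 at t = 4, so at least 7 crossings are needed.
The safety rule pushes this higher. Following every safe sequence of crossings, the most of the 8 that can be at Station Beta as the shuttle arrives there on crossing 7 is 7 — never all 8.
So no plan with fewer than 9 crossings exists, and this one achieves 9:
1. 2 raiders → Station Beta.  (Station Alpha: 4S 2R; Station Beta: 0S 2R)
2. 1 raider ← Station Alpha.  (Station Alpha: 4S 3R; Station Beta: 0S 1R)
3. 3 raiders → Station Beta.  (Station Alpha: 4S 0R; Station Beta: 0S 4R)
4. 1 raider ← Station Alpha.  (Station Alpha: 4S 1R; Station Beta: 0S 3R)
5. 3 settlers → Station Beta.  (Station Alpha: 1S 1R; Station Beta: 3S 3R)
6. 1 settler and 1 raider ← Station Alpha.  (Station Alpha: 2S 2R; Station Beta: 2S 2R)
7. 2 settlers → Station Beta.  (Station Alpha: 0S 2R; Station Beta: 4S 2R)
8. 1 raider ← Station Alpha.  (Station Alpha: 0S 3R; Station Beta: 4S 1R)
9. 3 raiders → Station Beta.  (Station Alpha: 0S 0R; Station Beta: 4S 4R)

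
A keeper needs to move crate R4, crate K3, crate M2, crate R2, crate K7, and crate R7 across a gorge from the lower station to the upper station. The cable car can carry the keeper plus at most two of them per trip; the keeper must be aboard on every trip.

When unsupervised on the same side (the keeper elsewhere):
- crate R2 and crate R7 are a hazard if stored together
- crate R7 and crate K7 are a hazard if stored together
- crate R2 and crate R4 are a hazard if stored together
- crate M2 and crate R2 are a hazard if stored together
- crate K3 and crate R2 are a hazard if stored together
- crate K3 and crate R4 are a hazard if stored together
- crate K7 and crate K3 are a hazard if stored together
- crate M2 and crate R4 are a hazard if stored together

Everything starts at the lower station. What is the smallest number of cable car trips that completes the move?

impossible

Whatever the first load, the items left behind include a forbidden pair without the keeper. No opening move is safe, so no plan exists.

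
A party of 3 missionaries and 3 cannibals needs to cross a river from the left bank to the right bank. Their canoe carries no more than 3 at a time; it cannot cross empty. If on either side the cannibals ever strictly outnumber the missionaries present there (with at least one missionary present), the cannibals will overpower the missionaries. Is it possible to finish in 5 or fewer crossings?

Yes

Yes — this plan uses 5 crossings (≤ 5):
1. 2 cannibals → the right bank.  (the left bank: 3M 1C; the right bank: 0M 2C)
2. 1 cannibal ← the left bank.  (the left bank: 3M 2C; the right bank: 0M 1C)
3. 3 missionaries → the right bank.  (the left bank: 0M 2C; the right bank: 3M 1C)
4. 1 cannibal ← the left bank.  (the left bank: 0M 3C; the right bank: 3M 0C)
5. 3 cannibals → the right bank.  (the left bank: 0M 0C; the right bank: 3M 3C)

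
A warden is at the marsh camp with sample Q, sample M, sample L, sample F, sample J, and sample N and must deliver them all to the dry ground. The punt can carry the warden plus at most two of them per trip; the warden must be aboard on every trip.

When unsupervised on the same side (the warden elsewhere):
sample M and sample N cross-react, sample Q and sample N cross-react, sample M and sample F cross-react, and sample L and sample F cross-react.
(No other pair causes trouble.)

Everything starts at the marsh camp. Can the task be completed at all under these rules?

1. Warden goes to the dry ground with sample F and sample N.
2. Warden goes back to the marsh camp alone.
3. Warden goes to the dry ground with sample M and sample Q.
4. Warden goes back to the marsh camp with sample F and sample N.
5. Warden goes to the dry ground with sample J and sample L.
6. Warden goes back to the marsh camp alone.
7. Warden goes to the dry ground with sample F and sample N.

Yes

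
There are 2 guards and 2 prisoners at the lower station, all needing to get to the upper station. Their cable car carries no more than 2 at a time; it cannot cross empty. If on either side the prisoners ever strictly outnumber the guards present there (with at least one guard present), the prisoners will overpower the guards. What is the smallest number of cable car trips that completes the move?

5

Counting alone: each trip to the upper station takes at most 2 across and each return brings at least 1 back, so after t trips out (and t−1 returns) at most 2t − (t−1) of the 4 are across; that first reaches 4 at t = 3, so at least 5 crossings are needed.
The plan below uses exactly 5 crossings, so it is optimal:
1. 2 prisoners → the upper station.  (the lower station: 2G 0P; the upper station: 0G 2P)
2. 1 prisoner ← the lower station.  (the lower station: 2G 1P; the upper station: 0G 1P)
3. 2 guards → the upper station.  (the lower station: 0G 1P; the upper station: 2G 1P)
4. 1 prisoner ← the lower station.  (the lower station: 0G 2P; the upper station: 2G 0P)
5. 2 prisoners → the upper station.  (the lower station: 0G 0P; the upper station: 2G 2P)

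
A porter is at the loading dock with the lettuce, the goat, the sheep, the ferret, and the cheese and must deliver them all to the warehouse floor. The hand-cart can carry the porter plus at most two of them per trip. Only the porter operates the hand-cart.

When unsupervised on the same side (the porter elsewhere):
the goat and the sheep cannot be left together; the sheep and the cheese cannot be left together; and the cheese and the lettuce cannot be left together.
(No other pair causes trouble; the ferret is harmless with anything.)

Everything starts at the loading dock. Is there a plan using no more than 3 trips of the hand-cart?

Counting alone: the porter can take at most 2 across per trip to the warehouse floor, so moving all 5 needs at least 3 loaded trips out, with a return between consecutive ones — at least 5 crossings.
Since 3 < 5, 3 crossings cannot be enough. (The shortest complete plan in fact takes 5:)
1. Porter goes to the warehouse floor with the lettuce and the sheep.
2. Porter goes back to the loading dock alone.
3. Porter goes to the warehouse floor with the ferret.
4. Porter goes back to the loading dock alone.
5. Porter goes to the warehouse floor with the cheese and the goat.

No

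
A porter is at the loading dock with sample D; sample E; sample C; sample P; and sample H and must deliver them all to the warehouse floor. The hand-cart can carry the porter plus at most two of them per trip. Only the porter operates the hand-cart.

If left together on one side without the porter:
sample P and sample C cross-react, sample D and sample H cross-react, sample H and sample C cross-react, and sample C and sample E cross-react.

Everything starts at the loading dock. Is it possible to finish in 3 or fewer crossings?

Counting alone: the porter can take at most 2 across per trip to the warehouse floor, so moving all 5 needs at least 3 loaded trips out, with a return between consecutive ones — at least 5 crossings.
Since 3 < 5, 3 crossings cannot be enough. (The shortest complete plan in fact takes 5:)
1. Porter goes to the warehouse floor with sample C and sample D.  [the loading dock: sample E, sample H, sample P | the warehouse floor: sample C, sample D]
2. Porter goes back to the loading dock alone.  [the loading dock: sample E, sample H, sample P | the warehouse floor: sample C, sample D]
3. Porter goes to the warehouse floor with sample E and sample P.  [the loading dock: sample H | the warehouse floor: sample C, sample D, sample E, sample P]
4. Porter goes back to the loading dock with sample C.  [the loading dock: sample C, sample H | the warehouse floor: sample D, sample E, sample P]
5. Porter goes to the warehouse floor with sample C and sample H.  [the loading dock: — | the warehouse floor: sample C, sample D, sample E, sample H, sample P]

No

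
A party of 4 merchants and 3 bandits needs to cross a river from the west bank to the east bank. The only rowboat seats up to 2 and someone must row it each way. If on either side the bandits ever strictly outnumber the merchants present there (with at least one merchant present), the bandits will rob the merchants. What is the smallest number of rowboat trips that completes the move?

11

Counting alone: each trip to the east bank takes at most 2 across and each return brings at least 1 back, so after t trips out (and t−1 returns) at most 2t − (t−1) of the 7 are across; that first reaches 7 at t = 6, so at least 11 crossings are needed.
The plan below uses exactly 11 crossings, so it is optimal:
1. 2 bandits → the east bank.  (the west bank: 4M 1B; the east bank: 0M 2B)
2. 1 bandit ← the west bank.  (the west bank: 4M 2B; the east bank: 0M 1B)
3. 2 bandits → the east bank.  (the west bank: 4M 0B; the east bank: 0M 3B)
4. 1 bandit ← the west bank.  (the west bank: 4M 1B; the east bank: 0M 2B)
5. 2 merchants → the east bank.  (the west bank: 2M 1B; the east bank: 2M 2B)
6. 1 bandit ← the west bank.  (the west bank: 2M 2B; the east bank: 2M 1B)
7. 1 merchant and 1 bandit → the east bank.  (the west bank: 1M 1B; the east bank: 3M 2B)
8. 1 merchant ← the west bank.  (the west bank: 2M 1B; the east bank: 2M 2B)
9. 1 merchant and 1 bandit → the east bank.  (the west bank: 1M 0B; the east bank: 3M 3B)
10. 1 bandit ← the west bank.  (the west bank: 1M 1B; the east bank: 3M 2B)
11. 1 merchant and 1 bandit → the east bank.  (the west bank: 0M 0B; the east bank: 4M 3B)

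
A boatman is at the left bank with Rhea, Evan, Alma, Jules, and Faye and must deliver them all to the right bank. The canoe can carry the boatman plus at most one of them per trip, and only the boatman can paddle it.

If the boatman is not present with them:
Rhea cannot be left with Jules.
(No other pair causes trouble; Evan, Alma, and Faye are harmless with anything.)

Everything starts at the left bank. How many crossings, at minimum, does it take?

Counting alone: the boatman can take at most 1 across per trip to the right bank, so moving all 5 needs at least 5 loaded trips out, with a return between consecutive ones — at least 9 crossings.
The plan below uses exactly 9 crossings, so it is optimal:
1. Boatman goes to the right bank with Rhea.  [the left bank: Alma, Evan, Faye, Jules | the right bank: Rhea]
2. Boatman goes back to the left bank alone.  [the left bank: Alma, Evan, Faye, Jules | the right bank: Rhea]
3. Boatman goes to the right bank with Evan.  [the left bank: Alma, Faye, Jules | the right bank: Evan, Rhea]
4. Boatman goes back to the left bank alone.  [the left bank: Alma, Faye, Jules | the right bank: Evan, Rhea]
5. Boatman goes to the right bank with Alma.  [the left bank: Faye, Jules | the right bank: Alma, Evan, Rhea]
6. Boatman goes back to the left bank alone.  [the left bank: Faye, Jules | the right bank: Alma, Evan, Rhea]
7. Boatman goes to the right bank with Faye.  [the left bank: Jules | the right bank: Alma, Evan, Faye, Rhea]
8. Boatman goes back to the left bank alone.  [the left bank: Jules | the right bank: Alma, Evan, Faye, Rhea]
9. Boatman goes to the right bank with Jules.  [the left bank: — | the right bank: Alma, Evan, Faye, Jules, Rhea]

9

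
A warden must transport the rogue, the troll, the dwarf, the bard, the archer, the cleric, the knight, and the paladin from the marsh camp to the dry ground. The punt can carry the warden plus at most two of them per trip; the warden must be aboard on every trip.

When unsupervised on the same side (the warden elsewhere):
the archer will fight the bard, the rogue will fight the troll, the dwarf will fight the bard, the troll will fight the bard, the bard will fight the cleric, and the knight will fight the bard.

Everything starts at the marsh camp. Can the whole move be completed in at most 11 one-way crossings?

Yes — this plan uses 11 crossings (≤ 11):
1. Warden goes to the dry ground with the bard and the rogue.  [the marsh camp: the archer, the cleric, the dwarf, the knight, the paladin, the troll | the dry ground: the bard, the rogue]
2. Warden goes back to the marsh camp alone.  [the marsh camp: the archer, the cleric, the dwarf, the knight, the paladin, the troll | the dry ground: the bard, the rogue]
3. Warden goes to the dry ground with the paladin.  [the marsh camp: the archer, the cleric, the dwarf, the knight, the troll | the dry ground: the bard, the paladin, the rogue]
4. Warden goes back to the marsh camp alone.  [the marsh camp: the archer, the cleric, the dwarf, the knight, the troll | the dry ground: the bard, the paladin, the rogue]
5. Warden goes to the dry ground with the dwarf and the troll.  [the marsh camp: the archer, the cleric, the knight | the dry ground: the bard, the dwarf, the paladin, the rogue, the troll]
6. Warden goes back to the marsh camp with the bard and the rogue.  [the marsh camp: the archer, the bard, the cleric, the knight, the rogue | the dry ground: the dwarf, the paladin, the troll]
7. Warden goes to the dry ground with the archer and the bard.  [the marsh camp: the cleric, the knight, the rogue | the dry ground: the archer, the bard, the dwarf, the paladin, the troll]
8. Warden goes back to the marsh camp with the bard.  [the marsh camp: the bard, the cleric, the knight, the rogue | the dry ground: the archer, the dwarf, the paladin, the troll]
9. Warden goes to the dry ground with the cleric and the knight.  [the marsh camp: the bard, the rogue | the dry ground: the archer, the cleric, the dwarf, the knight, the paladin, the troll]
10. Warden goes back to the marsh camp alone.  [the marsh camp: the bard, the rogue | the dry ground: the archer, the cleric, the dwarf, the knight, the paladin, the troll]
11. Warden goes to the dry ground with the bard and the rogue.  [the marsh camp: — | the dry ground: the archer, the bard, the cleric, the dwarf, the knight, the paladin, the rogue, the troll]

Yes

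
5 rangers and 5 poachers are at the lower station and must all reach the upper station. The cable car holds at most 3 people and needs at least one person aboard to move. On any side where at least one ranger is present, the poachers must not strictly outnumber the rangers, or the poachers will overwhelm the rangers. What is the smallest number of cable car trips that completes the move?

11

Counting alone: each trip to the upper station takes at most 3 across and each return brings at least 1 back, so after t trips out (and t−1 returns) at most 3t − (t−1) of the 10 are across; that first reaches 10 at t = 5, so at least 9 crossings are needed.
The safety rule pushes this higher. Following every safe sequence of crossings, the most of the 10 that can be at the upper station as the cable car arrives there on crossing 9 is 9 — never all 10.
So no plan with fewer than 11 crossings exists, and this one achieves 11:
1. 2 poachers → the upper station.  (the lower station: 5R 3P; the upper station: 0R 2P)
2. 1 poacher ← the lower station.  (the lower station: 5R 4P; the upper station: 0R 1P)
3. 3 poachers → the upper station.  (the lower station: 5R 1P; the upper station: 0R 4P)
4. 1 poacher ← the lower station.  (the lower station: 5R 2P; the upper station: 0R 3P)
5. 3 rangers → the upper station.  (the lower station: 2R 2P; the upper station: 3R 3P)
6. 1 ranger and 1 poacher ← the lower station.  (the lower station: 3R 3P; the upper station: 2R 2P)
7. 3 rangers → the upper station.  (the lower station: 0R 3P; the upper station: 5R 2P)
8. 1 poacher ← the lower station.  (the lower station: 0R 4P; the upper station: 5R 1P)
9. 2 poachers → the upper station.  (the lower station: 0R 2P; the upper station: 5R 3P)
10. 1 poacher ← the lower station.  (the lower station: 0R 3P; the upper station: 5R 2P)
11. 3 poachers → the upper station.  (the lower station: 0R 0P; the upper station: 5R 5P)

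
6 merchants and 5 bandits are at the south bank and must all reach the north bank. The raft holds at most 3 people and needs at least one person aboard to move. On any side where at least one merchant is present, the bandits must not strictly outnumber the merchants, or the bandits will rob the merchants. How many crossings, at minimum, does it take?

Counting alone: each trip to the north bank takes at most 3 across and each return brings at least 1 back, so after t trips out (and t−1 returns) at most 3t − (t−1) of the 11 are across; that first reaches 11 at t = 5, so at least 9 crossings are needed.
The plan below uses exactly 9 crossings, so it is optimal:
1. 3 bandits → the north bank.  (the south bank: 6M 2B; the north bank: 0M 3B)
2. 1 bandit ← the south bank.  (the south bank: 6M 3B; the north bank: 0M 2B)
3. 3 merchants → the north bank.  (the south bank: 3M 3B; the north bank: 3M 2B)
4. 1 merchant ← the south bank.  (the south bank: 4M 3B; the north bank: 2M 2B)
5. 2 merchants and 1 bandit → the north bank.  (the south bank: 2M 2B; the north bank: 4M 3B)
6. 1 merchant ← the south bank.  (the south bank: 3M 2B; the north bank: 3M 3B)
7. 2 merchants and 1 bandit → the north bank.  (the south bank: 1M 1B; the north bank: 5M 4B)
8. 1 merchant ← the south bank.  (the south bank: 2M 1B; the north bank: 4M 4B)
9. 2 merchants and 1 bandit → the north bank.  (the south bank: 0M 0B; the north bank: 6M 5B)

9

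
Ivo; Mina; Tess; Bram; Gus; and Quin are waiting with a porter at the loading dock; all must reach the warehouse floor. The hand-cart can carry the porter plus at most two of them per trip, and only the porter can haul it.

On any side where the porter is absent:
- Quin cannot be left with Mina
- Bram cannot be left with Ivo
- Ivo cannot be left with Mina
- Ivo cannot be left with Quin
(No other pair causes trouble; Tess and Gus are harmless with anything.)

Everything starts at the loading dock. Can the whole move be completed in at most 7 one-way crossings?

No

Counting alone: the porter can take at most 2 across per trip to the warehouse floor, so moving all 6 needs at least 3 loaded trips out, with a return between consecutive ones — at least 5 crossings.
The safety rule pushes this higher. Following every safe sequence of crossings, the most of the 6 that can be at the warehouse floor as the hand-cart arrives there on crossings 5, 7 is 4, 5 respectively — never all 6.
So the move cannot be finished within 7 crossings. (The shortest complete plan takes 9:)
1. Porter goes to the warehouse floor with Ivo and Mina.  [the loading dock: Bram, Gus, Quin, Tess | the warehouse floor: Ivo, Mina]
2. Porter goes back to the loading dock with Ivo.  [the loading dock: Bram, Gus, Ivo, Quin, Tess | the warehouse floor: Mina]
3. Porter goes to the warehouse floor with Ivo and Tess.  [the loading dock: Bram, Gus, Quin | the warehouse floor: Ivo, Mina, Tess]
4. Porter goes back to the loading dock with Ivo.  [the loading dock: Bram, Gus, Ivo, Quin | the warehouse floor: Mina, Tess]
5. Porter goes to the warehouse floor with Bram and Ivo.  [the loading dock: Gus, Quin | the warehouse floor: Bram, Ivo, Mina, Tess]
6. Porter goes back to the loading dock with Ivo.  [the loading dock: Gus, Ivo, Quin | the warehouse floor: Bram, Mina, Tess]
7. Porter goes to the warehouse floor with Gus and Ivo.  [the loading dock: Quin | the warehouse floor: Bram, Gus, Ivo, Mina, Tess]
8. Porter goes back to the loading dock with Ivo.  [the loading dock: Ivo, Quin | the warehouse floor: Bram, Gus, Mina, Tess]
9. Porter goes to the warehouse floor with Ivo and Quin.  [the loading dock: — | the warehouse floor: Bram, Gus, Ivo, Mina, Quin, Tess]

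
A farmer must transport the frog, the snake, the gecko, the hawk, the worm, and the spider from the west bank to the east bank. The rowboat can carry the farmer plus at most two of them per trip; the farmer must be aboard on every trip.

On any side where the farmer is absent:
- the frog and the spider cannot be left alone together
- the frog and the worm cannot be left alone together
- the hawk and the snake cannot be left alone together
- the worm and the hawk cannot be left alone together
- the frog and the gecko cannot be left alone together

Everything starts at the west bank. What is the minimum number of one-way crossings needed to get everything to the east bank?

Counting alone: the farmer can take at most 2 across per trip to the east bank, so moving all 6 needs at least 3 loaded trips out, with a return between consecutive ones — at least 5 crossings.
The safety rule pushes this higher. Following every safe sequence of crossings, the most of the 6 that can be at the east bank as the rowboat arrives there on crossing 5 is 5 — never all 6.
So no plan with fewer than 7 crossings exists, and this one achieves 7:
1. Farmer goes to the east bank with the frog and the hawk.
2. Farmer goes back to the west bank alone.
3. Farmer goes to the east bank with the gecko and the snake.
4. Farmer goes back to the west bank with the frog and the hawk.
5. Farmer goes to the east bank with the spider and the worm.
6. Farmer goes back to the west bank alone.
7. Farmer goes to the east bank with the frog and the hawk.

7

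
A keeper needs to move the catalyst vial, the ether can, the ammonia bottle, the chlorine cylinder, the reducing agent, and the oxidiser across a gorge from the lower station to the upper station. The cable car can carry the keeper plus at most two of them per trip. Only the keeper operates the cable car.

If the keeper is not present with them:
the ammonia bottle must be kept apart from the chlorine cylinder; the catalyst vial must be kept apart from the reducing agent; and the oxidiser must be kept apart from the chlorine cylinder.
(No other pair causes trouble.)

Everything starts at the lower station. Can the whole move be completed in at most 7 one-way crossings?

Yes

Yes — this plan uses 7 crossings (≤ 7):
1. Keeper goes to the upper station with the catalyst vial and the chlorine cylinder.
2. Keeper goes back to the lower station alone.
3. Keeper goes to the upper station with the ether can.
4. Keeper goes back to the lower station alone.
5. Keeper goes to the upper station with the ammonia bottle and the oxidiser.
6. Keeper goes back to the lower station with the chlorine cylinder.
7. Keeper goes to the upper station with the chlorine cylinder and the reducing agent.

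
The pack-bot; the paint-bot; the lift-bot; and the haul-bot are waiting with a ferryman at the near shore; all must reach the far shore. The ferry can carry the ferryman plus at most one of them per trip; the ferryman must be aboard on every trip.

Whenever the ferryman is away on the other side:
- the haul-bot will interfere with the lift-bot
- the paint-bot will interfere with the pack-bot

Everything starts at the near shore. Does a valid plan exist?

Whatever the first load, the items left behind include a forbidden pair without the ferryman. No opening move is safe, so no plan exists.

No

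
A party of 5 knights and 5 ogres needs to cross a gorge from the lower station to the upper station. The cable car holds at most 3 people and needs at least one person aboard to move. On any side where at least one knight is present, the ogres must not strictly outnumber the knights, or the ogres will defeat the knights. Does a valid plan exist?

Yes

1. 2 ogres → the upper station.  (the lower station: 5K 3O; the upper station: 0K 2O)
2. 1 ogre ← the lower station.  (the lower station: 5K 4O; the upper station: 0K 1O)
3. 3 ogres → the upper station.  (the lower station: 5K 1O; the upper station: 0K 4O)
4. 1 ogre ← the lower station.  (the lower station: 5K 2O; the upper station: 0K 3O)
5. 3 knights → the upper station.  (the lower station: 2K 2O; the upper station: 3K 3O)
6. 1 knight and 1 ogre ← the lower station.  (the lower station: 3K 3O; the upper station: 2K 2O)
7. 3 knights → the upper station.  (the lower station: 0K 3O; the upper station: 5K 2O)
8. 1 ogre ← the lower station.  (the lower station: 0K 4O; the upper station: 5K 1O)
9. 2 ogres → the upper station.  (the lower station: 0K 2O; the upper station: 5K 3O)
10. 1 ogre ← the lower station.  (the lower station: 0K 3O; the upper station: 5K 2O)
11. 3 ogres → the upper station.  (the lower station: 0K 0O; the upper station: 5K 5O)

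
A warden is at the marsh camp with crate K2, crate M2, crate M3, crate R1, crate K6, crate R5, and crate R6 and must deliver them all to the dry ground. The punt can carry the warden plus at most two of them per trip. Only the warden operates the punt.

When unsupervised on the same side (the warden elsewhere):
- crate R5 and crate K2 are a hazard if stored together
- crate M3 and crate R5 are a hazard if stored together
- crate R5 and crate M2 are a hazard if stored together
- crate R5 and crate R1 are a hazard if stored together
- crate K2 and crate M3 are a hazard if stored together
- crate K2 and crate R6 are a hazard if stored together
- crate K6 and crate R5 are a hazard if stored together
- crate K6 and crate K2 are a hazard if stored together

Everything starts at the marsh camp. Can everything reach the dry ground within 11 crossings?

Yes — this plan uses 11 crossings (≤ 11):
1. Warden goes to the dry ground with crate K2 and crate R5.  [the marsh camp: crate K6, crate M2, crate M3, crate R1, crate R6 | the dry ground: crate K2, crate R5]
2. Warden goes back to the marsh camp with crate K2.  [the marsh camp: crate K2, crate K6, crate M2, crate M3, crate R1, crate R6 | the dry ground: crate R5]
3. Warden goes to the dry ground with crate K2 and crate M2.  [the marsh camp: crate K6, crate M3, crate R1, crate R6 | the dry ground: crate K2, crate M2, crate R5]
4. Warden goes back to the marsh camp with crate R5.  [the marsh camp: crate K6, crate M3, crate R1, crate R5, crate R6 | the dry ground: crate K2, crate M2]
5. Warden goes to the dry ground with crate R1 and crate R5.  [the marsh camp: crate K6, crate M3, crate R6 | the dry ground: crate K2, crate M2, crate R1, crate R5]
6. Warden goes back to the marsh camp with crate R5.  [the marsh camp: crate K6, crate M3, crate R5, crate R6 | the dry ground: crate K2, crate M2, crate R1]
7. Warden goes to the dry ground with crate K6 and crate M3.  [the marsh camp: crate R5, crate R6 | the dry ground: crate K2, crate K6, crate M2, crate M3, crate R1]
8. Warden goes back to the marsh camp with crate K2.  [the marsh camp: crate K2, crate R5, crate R6 | the dry ground: crate K6, crate M2, crate M3, crate R1]
9. Warden goes to the dry ground with crate K2 and crate R6.  [the marsh camp: crate R5 | the dry ground: crate K2, crate K6, crate M2, crate M3, crate R1, crate R6]
10. Warden goes back to the marsh camp with crate K2.  [the marsh camp: crate K2, crate R5 | the dry ground: crate K6, crate M2, crate M3, crate R1, crate R6]
11. Warden goes to the dry ground with crate K2 and crate R5.  [the marsh camp: — | the dry ground: crate K2, crate K6, crate M2, crate M3, crate R1, crate R5, crate R6]

Yes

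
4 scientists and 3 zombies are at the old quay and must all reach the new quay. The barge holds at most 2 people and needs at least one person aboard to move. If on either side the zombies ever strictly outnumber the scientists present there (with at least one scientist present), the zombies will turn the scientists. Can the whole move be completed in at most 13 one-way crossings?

Yes

Yes — this plan uses 11 crossings (≤ 13):
1. 2 zombies → the new quay.  (the old quay: 4S 1Z; the new quay: 0S 2Z)
2. 1 zombie ← the old quay.  (the old quay: 4S 2Z; the new quay: 0S 1Z)
3. 2 zombies → the new quay.  (the old quay: 4S 0Z; the new quay: 0S 3Z)
4. 1 zombie ← the old quay.  (the old quay: 4S 1Z; the new quay: 0S 2Z)
5. 2 scientists → the new quay.  (the old quay: 2S 1Z; the new quay: 2S 2Z)
6. 1 zombie ← the old quay.  (the old quay: 2S 2Z; the new quay: 2S 1Z)
7. 1 scientist and 1 zombie → the new quay.  (the old quay: 1S 1Z; the new quay: 3S 2Z)
8. 1 scientist ← the old quay.  (the old quay: 2S 1Z; the new quay: 2S 2Z)
9. 1 scientist and 1 zombie → the new quay.  (the old quay: 1S 0Z; the new quay: 3S 3Z)
10. 1 zombie ← the old quay.  (the old quay: 1S 1Z; the new quay: 3S 2Z)
11. 1 scientist and 1 zombie → the new quay.  (the old quay: 0S 0Z; the new quay: 4S 3Z)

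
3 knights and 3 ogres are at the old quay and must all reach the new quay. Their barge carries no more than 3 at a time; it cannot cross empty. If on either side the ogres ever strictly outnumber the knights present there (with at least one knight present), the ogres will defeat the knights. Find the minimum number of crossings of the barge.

Counting alone: each trip to the new quay takes at most 3 across and each return brings at least 1 back, so after t trips out (and t−1 returns) at most 3t − (t−1) of the 6 are across; that first reaches 6 at t = 3, so at least 5 crossings are needed.
The plan below uses exactly 5 crossings, so it is optimal:
1. 2 ogres → the new quay.  (the old quay: 3K 1O; the new quay: 0K 2O)
2. 1 ogre ← the old quay.  (the old quay: 3K 2O; the new quay: 0K 1O)
3. 3 knights → the new quay.  (the old quay: 0K 2O; the new quay: 3K 1O)
4. 1 ogre ← the old quay.  (the old quay: 0K 3O; the new quay: 3K 0O)
5. 3 ogres → the new quay.  (the old quay: 0K 0O; the new quay: 3K 3O)

5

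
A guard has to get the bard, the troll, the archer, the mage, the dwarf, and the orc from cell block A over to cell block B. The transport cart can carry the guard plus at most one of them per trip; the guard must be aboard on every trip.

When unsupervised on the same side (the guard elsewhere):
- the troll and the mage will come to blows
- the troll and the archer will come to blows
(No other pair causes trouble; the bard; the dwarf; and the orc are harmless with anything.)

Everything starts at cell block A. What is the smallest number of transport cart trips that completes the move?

13

Counting alone: the guard can take at most 1 across per trip to cell block B, so moving all 6 needs at least 6 loaded trips out, with a return between consecutive ones — at least 11 crossings.
The safety rule pushes this higher. Following every safe sequence of crossings, the most of the 6 that can be at cell block B as the transport cart arrives there on crossing 11 is 5 — never all 6.
So no plan with fewer than 13 crossings exists, and this one achieves 13:
1. Guard goes to cell block B with the troll.  [cell block A: the archer, the bard, the dwarf, the mage, the orc | cell block B: the troll]
2. Guard goes back to cell block A alone.  [cell block A: the archer, the bard, the dwarf, the mage, the orc | cell block B: the troll]
3. Guard goes to cell block B with the bard.  [cell block A: the archer, the dwarf, the mage, the orc | cell block B: the bard, the troll]
4. Guard goes back to cell block A alone.  [cell block A: the archer, the dwarf, the mage, the orc | cell block B: the bard, the troll]
5. Guard goes to cell block B with the archer.  [cell block A: the dwarf, the mage, the orc | cell block B: the archer, the bard, the troll]
6. Guard goes back to cell block A with the troll.  [cell block A: the dwarf, the mage, the orc, the troll | cell block B: the archer, the bard]
7. Guard goes to cell block B with the mage.  [cell block A: the dwarf, the orc, the troll | cell block B: the archer, the bard, the mage]
8. Guard goes back to cell block A alone.  [cell block A: the dwarf, the orc, the troll | cell block B: the archer, the bard, the mage]
9. Guard goes to cell block B with the dwarf.  [cell block A: the orc, the troll | cell block B: the archer, the bard, the dwarf, the mage]
10. Guard goes back to cell block A alone.  [cell block A: the orc, the troll | cell block B: the archer, the bard, the dwarf, the mage]
11. Guard goes to cell block B with the orc.  [cell block A: the troll | cell block B: the archer, the bard, the dwarf, the mage, the orc]
12. Guard goes back to cell block A alone.  [cell block A: the troll | cell block B: the archer, the bard, the dwarf, the mage, the orc]
13. Guard goes to cell block B with the troll.  [cell block A: — | cell block B: the archer, the bard, the dwarf, the mage, the orc, the troll]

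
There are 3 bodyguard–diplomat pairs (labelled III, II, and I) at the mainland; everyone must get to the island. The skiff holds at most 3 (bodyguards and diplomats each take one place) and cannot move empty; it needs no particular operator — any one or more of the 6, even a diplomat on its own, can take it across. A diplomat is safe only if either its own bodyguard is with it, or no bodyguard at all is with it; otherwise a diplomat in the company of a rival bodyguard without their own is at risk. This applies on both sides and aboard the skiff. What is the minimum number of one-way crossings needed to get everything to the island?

Counting alone: each trip to the island takes at most 3 across and each return brings at least 1 back, so after t trips out (and t−1 returns) at most 3t − (t−1) of the 6 are across; that first reaches 6 at t = 3, so at least 5 crossings are needed.
The plan below uses exactly 5 crossings, so it is optimal:
1. bodyguard III and diplomat III cross → the island.
2. bodyguard III crosses ← the mainland.
3. bodyguard I, bodyguard II, and bodyguard III cross → the island.
4. diplomat III crosses ← the mainland.
5. diplomat I, diplomat II, and diplomat III cross → the island.

5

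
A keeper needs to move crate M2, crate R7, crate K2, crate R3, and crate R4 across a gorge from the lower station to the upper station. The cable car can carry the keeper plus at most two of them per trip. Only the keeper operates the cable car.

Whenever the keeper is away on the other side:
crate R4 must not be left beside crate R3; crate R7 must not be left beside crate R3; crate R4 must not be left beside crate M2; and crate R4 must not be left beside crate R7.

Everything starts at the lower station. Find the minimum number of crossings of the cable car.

7

Counting alone: the keeper can take at most 2 across per trip to the upper station, so moving all 5 needs at least 3 loaded trips out, with a return between consecutive ones — at least 5 crossings.
The safety rule pushes this higher. Following every safe sequence of crossings, the most of the 5 that can be at the upper station as the cable car arrives there on crossing 5 is 4 — never all 5.
So no plan with fewer than 7 crossings exists, and this one achieves 7:
1. Keeper goes to the upper station with crate R4 and crate R7.
2. Keeper goes back to the lower station with crate R7.
3. Keeper goes to the upper station with crate M2 and crate R7.
4. Keeper goes back to the lower station with crate R4.
5. Keeper goes to the upper station with crate K2 and crate R3.
6. Keeper goes back to the lower station with crate R7.
7. Keeper goes to the upper station with crate R4 and crate R7.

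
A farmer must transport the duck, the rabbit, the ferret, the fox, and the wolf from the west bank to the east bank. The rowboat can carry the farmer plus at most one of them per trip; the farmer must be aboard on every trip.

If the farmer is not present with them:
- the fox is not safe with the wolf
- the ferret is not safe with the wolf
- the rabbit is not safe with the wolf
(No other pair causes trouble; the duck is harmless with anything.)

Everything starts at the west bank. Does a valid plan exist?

No

Following every safe sequence of crossings from the start, the most of the 5 that can be at the east bank as the rowboat arrives there on crossings 1, 3, 5 is 1, 2, 3 respectively; the best ever achieved is 3 of 5.
From crossing 7 on, no configuration arises that was not already reachable earlier: only 18 distinct safe configurations (who is on which side, and where the rowboat is) can ever be reached, none of them has everyone across, and every continuation just revisits them. So no valid plan exists.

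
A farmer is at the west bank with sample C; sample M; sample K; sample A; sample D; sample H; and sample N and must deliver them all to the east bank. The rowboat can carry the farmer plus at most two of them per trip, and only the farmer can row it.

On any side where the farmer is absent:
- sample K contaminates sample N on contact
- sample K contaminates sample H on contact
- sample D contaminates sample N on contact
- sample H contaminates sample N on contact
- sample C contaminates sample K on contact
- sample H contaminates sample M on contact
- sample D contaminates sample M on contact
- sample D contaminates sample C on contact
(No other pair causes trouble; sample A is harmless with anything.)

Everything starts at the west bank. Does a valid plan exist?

Whatever the first load, the items left behind include a forbidden pair without the farmer. No opening move is safe, so no plan exists.

No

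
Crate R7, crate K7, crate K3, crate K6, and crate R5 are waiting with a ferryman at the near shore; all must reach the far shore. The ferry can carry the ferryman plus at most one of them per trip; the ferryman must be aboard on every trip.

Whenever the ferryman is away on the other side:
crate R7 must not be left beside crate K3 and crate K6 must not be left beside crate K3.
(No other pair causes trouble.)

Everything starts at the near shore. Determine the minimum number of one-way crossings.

11

Counting alone: the ferryman can take at most 1 across per trip to the far shore, so moving all 5 needs at least 5 loaded trips out, with a return between consecutive ones — at least 9 crossings.
The safety rule pushes this higher. Following every safe sequence of crossings, the most of the 5 that can be at the far shore as the ferry arrives there on crossing 9 is 4 — never all 5.
So no plan with fewer than 11 crossings exists, and this one achieves 11:
1. Ferryman goes to the far shore with crate K3.  [the near shore: crate K6, crate K7, crate R5, crate R7 | the far shore: crate K3]
2. Ferryman goes back to the near shore alone.  [the near shore: crate K6, crate K7, crate R5, crate R7 | the far shore: crate K3]
3. Ferryman goes to the far shore with crate R7.  [the near shore: crate K6, crate K7, crate R5 | the far shore: crate K3, crate R7]
4. Ferryman goes back to the near shore with crate K3.  [the near shore: crate K3, crate K6, crate K7, crate R5 | the far shore: crate R7]
5. Ferryman goes to the far shore with crate K6.  [the near shore: crate K3, crate K7, crate R5 | the far shore: crate K6, crate R7]
6. Ferryman goes back to the near shore alone.  [the near shore: crate K3, crate K7, crate R5 | the far shore: crate K6, crate R7]
7. Ferryman goes to the far shore with crate K7.  [the near shore: crate K3, crate R5 | the far shore: crate K6, crate K7, crate R7]
8. Ferryman goes back to the near shore alone.  [the near shore: crate K3, crate R5 | the far shore: crate K6, crate K7, crate R7]
9. Ferryman goes to the far shore with crate R5.  [the near shore: crate K3 | the far shore: crate K6, crate K7, crate R5, crate R7]
10. Ferryman goes back to the near shore alone.  [the near shore: crate K3 | the far shore: crate K6, crate K7, crate R5, crate R7]
11. Ferryman goes to the far shore with crate K3.  [the near shore: — | the far shore: crate K3, crate K6, crate K7, crate R5, crate R7]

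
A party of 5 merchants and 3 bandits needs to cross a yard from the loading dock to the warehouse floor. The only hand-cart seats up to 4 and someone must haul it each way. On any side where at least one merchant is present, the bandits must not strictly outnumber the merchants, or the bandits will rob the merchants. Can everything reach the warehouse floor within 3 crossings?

No

Counting alone: each trip to the warehouse floor takes at most 4 across and each return brings at least 1 back, so after t trips out (and t−1 returns) at most 4t − (t−1) of the 8 are across; that first reaches 8 at t = 3, so at least 5 crossings are needed.
Since 3 < 5, 3 crossings cannot be enough. (The shortest complete plan in fact takes 5:)
1. 2 bandits → the warehouse floor.  (the loading dock: 5M 1B; the warehouse floor: 0M 2B)
2. 1 bandit ← the loading dock.  (the loading dock: 5M 2B; the warehouse floor: 0M 1B)
3. 3 merchants and 1 bandit → the warehouse floor.  (the loading dock: 2M 1B; the warehouse floor: 3M 2B)
4. 1 bandit ← the loading dock.  (the loading dock: 2M 2B; the warehouse floor: 3M 1B)
5. 2 merchants and 2 bandits → the warehouse floor.  (the loading dock: 0M 0B; the warehouse floor: 5M 3B)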